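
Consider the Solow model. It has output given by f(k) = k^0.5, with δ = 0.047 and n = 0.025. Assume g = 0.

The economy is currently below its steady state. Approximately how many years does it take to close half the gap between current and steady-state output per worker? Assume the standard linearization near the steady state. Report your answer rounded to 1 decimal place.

Near the steady state the convergence rate is λ = (1 − α)(n + δ).
λ = (1 − 0.5) × 0.072 = 0.5 × 0.072 = 0.0360
Half-life = ln 2 / λ = 0.6931 / 0.0360 ≈ 19.25 years

half-life ≈ 19.3 years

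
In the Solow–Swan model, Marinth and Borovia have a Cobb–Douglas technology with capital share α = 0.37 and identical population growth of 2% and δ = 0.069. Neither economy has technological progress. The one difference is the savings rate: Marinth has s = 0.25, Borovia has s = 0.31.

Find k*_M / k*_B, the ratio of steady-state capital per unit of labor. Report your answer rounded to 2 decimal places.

ratio ≈ 0.71

Steady-state k* = [s/(n + δ)]^(1/(1−α)), so the ratio is [ (s_M/(n + δ)_M) / (s_B/(n + δ)_B) ]^1.5873.
s_M/(n + δ)_M = 0.25/0.089 = 2.8090; s_B/(n + δ)_B = 0.31/0.089 = 3.4831.
Ratio = (2.8090/3.4831)^1.5873 = 0.8065^1.5873 ≈ 0.7108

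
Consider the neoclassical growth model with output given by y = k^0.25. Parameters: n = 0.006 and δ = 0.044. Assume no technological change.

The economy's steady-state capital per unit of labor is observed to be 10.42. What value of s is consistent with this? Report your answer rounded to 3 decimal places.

s ≈ 0.290

At the steady state, Δk = 0, so s·k^α = (n + δ)·k.
So s / (n + δ) = (k*)^(1−α) = 10.42^0.75 = 5.7996.
Therefore s = 5.7996 × (n + δ) = 5.7996 × 0.050 = 0.2900.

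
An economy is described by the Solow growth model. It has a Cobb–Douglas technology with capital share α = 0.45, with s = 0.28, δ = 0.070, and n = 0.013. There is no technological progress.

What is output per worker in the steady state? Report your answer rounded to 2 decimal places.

In steady state, investment equals break-even investment: s·k^α = (n + δ)·k.
Rearranging, k^(1−α) = s / (n + δ).
k^0.55 = 0.28 / (0.013 + 0.070) = 0.28 / 0.083 = 3.3735
k* = 3.3735^(1/0.55) ≈ 9.1232
y* = (k*)^α = 9.1232^0.45 ≈ 2.7044

y* = 2.70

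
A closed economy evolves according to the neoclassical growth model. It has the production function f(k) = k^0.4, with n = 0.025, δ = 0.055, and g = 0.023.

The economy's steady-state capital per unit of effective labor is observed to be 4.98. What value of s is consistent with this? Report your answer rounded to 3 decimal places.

s ≈ 0.270

In steady state, investment equals break-even investment: s·k^α = (n + g + δ)·k.
So s / (n + g + δ) = (k*)^(1−α) = 4.98^0.6 = 2.6202.
Therefore s = 2.6202 × (n + g + δ) = 2.6202 × 0.103 = 0.2699.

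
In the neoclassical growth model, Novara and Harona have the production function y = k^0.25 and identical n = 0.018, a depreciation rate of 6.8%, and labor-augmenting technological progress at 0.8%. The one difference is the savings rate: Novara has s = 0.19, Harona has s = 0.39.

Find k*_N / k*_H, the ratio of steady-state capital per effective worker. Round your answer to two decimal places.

Steady-state k* = [s/(n + g + δ)]^(1/(1−α)), so the ratio is [ (s_N/(n + g + δ)_N) / (s_H/(n + g + δ)_H) ]^1.3333.
s_N/(n + g + δ)_N = 0.19/0.094 = 2.0213; s_H/(n + g + δ)_H = 0.39/0.094 = 4.1489.
Ratio = (2.0213/4.1489)^1.3333 = 0.4872^1.3333 ≈ 0.3834

k*_N / k*_H ≈ 0.38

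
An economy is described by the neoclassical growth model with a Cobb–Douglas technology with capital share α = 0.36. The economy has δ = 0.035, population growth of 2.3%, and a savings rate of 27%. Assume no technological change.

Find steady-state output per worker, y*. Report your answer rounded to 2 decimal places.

In steady state, investment equals break-even investment: s·k^α = (n + δ)·k.
Dividing both sides by k: k^(1−α) = s / (n + δ).
k^0.64 = 0.27 / (0.023 + 0.035) = 0.27 / 0.058 = 4.6552
k* = 4.6552^(1/0.64) ≈ 11.0574
y* = (k*)^α = 11.0574^0.36 ≈ 2.3753

y* = 2.38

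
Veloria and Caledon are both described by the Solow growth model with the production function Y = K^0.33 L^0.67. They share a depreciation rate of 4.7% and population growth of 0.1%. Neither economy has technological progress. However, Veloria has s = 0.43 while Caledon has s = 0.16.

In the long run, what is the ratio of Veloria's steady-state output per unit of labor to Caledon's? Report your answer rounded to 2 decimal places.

ratio ≈ 1.63

Steady-state y* = [s/(n + δ)]^(α/(1−α)), so the ratio is [ (s_V/(n + δ)_V) / (s_C/(n + δ)_C) ]^0.4925.
s_V/(n + δ)_V = 0.43/0.048 = 8.9583; s_C/(n + δ)_C = 0.16/0.048 = 3.3333.
Ratio = (8.9583/3.3333)^0.4925 = 2.6875^0.4925 ≈ 1.6272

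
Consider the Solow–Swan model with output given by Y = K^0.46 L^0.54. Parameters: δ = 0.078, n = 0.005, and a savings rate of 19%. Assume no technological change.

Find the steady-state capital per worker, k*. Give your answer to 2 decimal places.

At the steady state, Δk = 0, so s·k^α = (n + δ)·k.
Rearranging, k^(1−α) = s / (n + δ).
k^0.54 = 0.19 / (0.005 + 0.078) = 0.19 / 0.083 = 2.2892
k* = 2.2892^(1/0.54) ≈ 4.6353

k* ≈ 4.64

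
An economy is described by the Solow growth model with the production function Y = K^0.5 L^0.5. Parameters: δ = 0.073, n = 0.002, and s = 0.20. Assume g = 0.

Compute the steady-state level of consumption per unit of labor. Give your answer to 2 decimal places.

At the steady state, Δk = 0, so s·k^α = (n + δ)·k.
Rearranging, k^(1−α) = s / (n + δ).
k^0.5 = 0.20 / (0.002 + 0.073) = 0.20 / 0.075 = 2.6667
k* = 2.6667^(1/0.5) ≈ 7.1113
y* = (k*)^α = 7.1113^0.5 ≈ 2.6667
c* = (1 − s)·y* = (1 − 0.20) × 2.6667 ≈ 2.1334

c* ≈ 2.13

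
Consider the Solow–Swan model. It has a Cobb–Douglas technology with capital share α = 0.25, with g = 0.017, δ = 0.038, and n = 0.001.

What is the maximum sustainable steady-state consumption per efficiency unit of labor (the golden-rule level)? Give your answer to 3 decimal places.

c_gold ≈ 1.235

At the golden rule, f'(k) = n + g + δ, so α·k^(α−1) = n + g + δ and k_gold = (α/(n + g + δ))^(1/(1−α)).
k_gold = (0.25/0.056)^(1/0.75) = 4.4643^1.3333 ≈ 7.3505
c_gold = f(k_gold) − (n + g + δ)·k_gold = 1.6466 − 0.056×7.3505 ≈ 1.2350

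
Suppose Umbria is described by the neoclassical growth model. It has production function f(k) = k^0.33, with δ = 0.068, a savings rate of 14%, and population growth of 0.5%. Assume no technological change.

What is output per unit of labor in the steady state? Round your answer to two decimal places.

y* ≈ 1.38

At the steady state, Δk = 0, so s·k^α = (n + δ)·k.
Rearranging, k^(1−α) = s / (n + δ).
k^0.67 = 0.14 / (0.005 + 0.068) = 0.14 / 0.073 = 1.9178
k* = 1.9178^(1/0.67) ≈ 2.6430
y* = (k*)^α = 2.6430^0.33 ≈ 1.3781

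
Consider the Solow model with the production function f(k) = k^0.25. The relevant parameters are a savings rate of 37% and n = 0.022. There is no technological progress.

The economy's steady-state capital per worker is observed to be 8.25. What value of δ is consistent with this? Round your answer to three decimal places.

δ ≈ 0.054

In steady state, investment equals break-even investment: s·k^α = (n + δ)·k.
So s / (n + δ) = (k*)^(1−α) = 8.25^0.75 = 4.8679.
Therefore n + δ = s / 4.8679 = 0.37 / 4.8679 = 0.0760, so δ = 0.0760 − 0.022 = 0.0540.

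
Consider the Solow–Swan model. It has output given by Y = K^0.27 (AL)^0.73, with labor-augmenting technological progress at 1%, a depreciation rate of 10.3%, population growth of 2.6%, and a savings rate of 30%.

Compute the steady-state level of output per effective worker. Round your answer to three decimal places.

Steady state requires s·f(k) = (n + g + δ)·k, i.e. s·k^α = (n + g + δ)·k.
Rearranging, k^(1−α) = s / (n + g + δ).
k^0.73 = 0.30 / (0.026 + 0.010 + 0.103) = 0.30 / 0.139 = 2.1583
k* = 2.1583^(1/0.73) ≈ 2.8687
y* = (k*)^α = 2.8687^0.27 ≈ 1.3292

y* = 1.329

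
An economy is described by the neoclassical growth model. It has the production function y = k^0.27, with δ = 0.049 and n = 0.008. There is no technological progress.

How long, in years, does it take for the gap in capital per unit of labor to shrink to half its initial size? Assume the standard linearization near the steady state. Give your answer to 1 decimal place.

t_½ ≈ 16.7 years

Near the steady state the convergence rate is λ = (1 − α)(n + δ).
λ = (1 − 0.27) × 0.057 = 0.73 × 0.057 = 0.04161
Half-life = ln 2 / λ = 0.6931 / 0.04161 ≈ 16.66 years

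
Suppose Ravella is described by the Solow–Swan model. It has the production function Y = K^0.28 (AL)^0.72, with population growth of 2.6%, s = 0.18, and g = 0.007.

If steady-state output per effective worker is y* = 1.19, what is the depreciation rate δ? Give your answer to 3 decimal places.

Steady state requires s·f(k) = (n + g + δ)·k, i.e. s·k^α = (n + g + δ)·k.
Since y* = [s/(n + g + δ)]^(α/(1−α)), we have s/(n + g + δ) = (y*)^((1−α)/α) = 1.19^2.5714 = 1.5641.
Therefore n + g + δ = s / 1.5641 = 0.18 / 1.5641 = 0.1151, so δ = 0.1151 − 0.033 = 0.0821.

δ ≈ 0.082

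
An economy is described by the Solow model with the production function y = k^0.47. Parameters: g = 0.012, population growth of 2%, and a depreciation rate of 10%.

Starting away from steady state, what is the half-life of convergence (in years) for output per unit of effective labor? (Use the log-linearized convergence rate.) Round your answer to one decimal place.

Near the steady state the convergence rate is λ = (1 − α)(n + g + δ).
λ = (1 − 0.47) × 0.132 = 0.53 × 0.132 = 0.06996
Half-life = ln 2 / λ = 0.6931 / 0.06996 ≈ 9.91 years

half-life ≈ 9.9 years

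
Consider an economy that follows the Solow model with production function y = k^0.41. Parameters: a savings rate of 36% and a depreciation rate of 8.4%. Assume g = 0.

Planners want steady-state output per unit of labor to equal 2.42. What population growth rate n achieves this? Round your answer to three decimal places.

n ≈ 0.017

In steady state, investment equals break-even investment: s·k^α = (n + δ)·k.
Since y* = [s/(n + δ)]^(α/(1−α)), we have s/(n + δ) = (y*)^((1−α)/α) = 2.42^1.439 = 3.5671.
Therefore n + δ = s / 3.5671 = 0.36 / 3.5671 = 0.1009, so n = 0.1009 − 0.084 = 0.0169.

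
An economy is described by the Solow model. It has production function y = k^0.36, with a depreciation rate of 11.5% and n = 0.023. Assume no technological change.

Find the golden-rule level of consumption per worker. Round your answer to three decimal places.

At the golden rule, f'(k) = n + δ, so α·k^(α−1) = n + δ and k_gold = (α/(n + δ))^(1/(1−α)).
k_gold = (0.36/0.138)^(1/0.64) = 2.6087^1.5625 ≈ 4.4737
c_gold = f(k_gold) − (n + δ)·k_gold = 1.7149 − 0.138×4.4737 ≈ 1.0975

c_gold ≈ 1.098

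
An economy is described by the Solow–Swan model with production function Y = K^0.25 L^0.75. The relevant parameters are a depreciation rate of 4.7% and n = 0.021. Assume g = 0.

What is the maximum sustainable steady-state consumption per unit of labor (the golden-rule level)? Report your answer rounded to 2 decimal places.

c_gold ≈ 1.16

At the golden rule, f'(k) = n + δ, so α·k^(α−1) = n + δ and k_gold = (α/(n + δ))^(1/(1−α)).
k_gold = (0.25/0.068)^(1/0.75) = 3.6765^1.3333 ≈ 5.6741
c_gold = f(k_gold) − (n + δ)·k_gold = 1.5434 − 0.068×5.6741 ≈ 1.1576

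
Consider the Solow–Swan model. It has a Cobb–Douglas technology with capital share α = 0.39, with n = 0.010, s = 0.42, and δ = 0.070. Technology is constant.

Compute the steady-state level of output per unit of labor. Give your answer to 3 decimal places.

At the steady state, Δk = 0, so s·k^α = (n + δ)·k.
Dividing both sides by k: k^(1−α) = s / (n + δ).
k^0.61 = 0.42 / (0.010 + 0.070) = 0.42 / 0.080 = 5.2500
k* = 5.2500^(1/0.61) ≈ 15.1562
y* = (k*)^α = 15.1562^0.39 ≈ 2.8869

y* = 2.887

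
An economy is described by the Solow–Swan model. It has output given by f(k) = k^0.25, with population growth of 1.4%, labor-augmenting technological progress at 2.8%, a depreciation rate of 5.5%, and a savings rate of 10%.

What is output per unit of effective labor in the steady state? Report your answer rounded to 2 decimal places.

y* ≈ 1.01

Steady state requires s·f(k) = (n + g + δ)·k, i.e. s·k^α = (n + g + δ)·k.
Dividing both sides by k: k^(1−α) = s / (n + g + δ).
k^0.75 = 0.10 / (0.014 + 0.028 + 0.055) = 0.10 / 0.097 = 1.0309
k* = 1.0309^(1/0.75) ≈ 1.0414
y* = (k*)^α = 1.0414^0.25 ≈ 1.0102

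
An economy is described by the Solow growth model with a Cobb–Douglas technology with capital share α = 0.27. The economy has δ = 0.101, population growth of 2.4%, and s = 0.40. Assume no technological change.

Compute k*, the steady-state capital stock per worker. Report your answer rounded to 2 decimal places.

At the steady state, Δk = 0, so s·k^α = (n + δ)·k.
Rearranging, k^(1−α) = s / (n + δ).
k^0.73 = 0.40 / (0.024 + 0.101) = 0.40 / 0.125 = 3.2000
k* = 3.2000^(1/0.73) ≈ 4.9202

k* = 4.92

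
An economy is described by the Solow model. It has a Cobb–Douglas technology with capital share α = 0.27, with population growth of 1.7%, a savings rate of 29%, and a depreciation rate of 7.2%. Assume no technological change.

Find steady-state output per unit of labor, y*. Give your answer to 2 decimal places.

y* ≈ 1.55

Steady state requires s·f(k) = (n + δ)·k, i.e. s·k^α = (n + δ)·k.
Rearranging, k^(1−α) = s / (n + δ).
k^0.73 = 0.29 / (0.017 + 0.072) = 0.29 / 0.089 = 3.2584
k* = 3.2584^(1/0.73) ≈ 5.0437
y* = (k*)^α = 5.0437^0.27 ≈ 1.5479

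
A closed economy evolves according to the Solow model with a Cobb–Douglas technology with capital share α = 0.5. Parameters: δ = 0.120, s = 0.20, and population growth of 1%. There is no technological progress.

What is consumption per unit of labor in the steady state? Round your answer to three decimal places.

c* ≈ 1.231

In steady state, investment equals break-even investment: s·k^α = (n + δ)·k.
Dividing both sides by k: k^(1−α) = s / (n + δ).
k^0.5 = 0.20 / (0.010 + 0.120) = 0.20 / 0.130 = 1.5385
k* = 1.5385^(1/0.5) ≈ 2.3670
y* = (k*)^α = 2.3670^0.5 ≈ 1.5385
c* = (1 − s)·y* = (1 − 0.20) × 1.5385 ≈ 1.2308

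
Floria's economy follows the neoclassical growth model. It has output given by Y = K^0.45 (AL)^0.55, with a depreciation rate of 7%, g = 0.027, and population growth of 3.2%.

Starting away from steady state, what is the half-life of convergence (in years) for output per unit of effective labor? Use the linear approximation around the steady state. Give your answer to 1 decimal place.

Near the steady state the convergence rate is λ = (1 − α)(n + g + δ).
λ = (1 − 0.45) × 0.129 = 0.55 × 0.129 = 0.07095
Half-life = ln 2 / λ = 0.6931 / 0.07095 ≈ 9.77 years

about 9.8 years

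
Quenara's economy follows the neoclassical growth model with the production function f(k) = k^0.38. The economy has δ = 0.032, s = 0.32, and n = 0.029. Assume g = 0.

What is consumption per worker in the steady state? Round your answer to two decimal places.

Steady state requires s·f(k) = (n + δ)·k, i.e. s·k^α = (n + δ)·k.
Rearranging, k^(1−α) = s / (n + δ).
k^0.62 = 0.32 / (0.029 + 0.032) = 0.32 / 0.061 = 5.2459
k* = 5.2459^(1/0.62) ≈ 14.4877
y* = (k*)^α = 14.4877^0.38 ≈ 2.7617
c* = (1 − s)·y* = (1 − 0.32) × 2.7617 ≈ 1.8780

c* = 1.88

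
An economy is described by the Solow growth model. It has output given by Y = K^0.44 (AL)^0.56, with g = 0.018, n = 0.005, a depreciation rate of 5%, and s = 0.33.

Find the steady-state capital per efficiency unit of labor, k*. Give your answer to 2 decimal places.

In steady state, investment equals break-even investment: s·k^α = (n + g + δ)·k.
Dividing both sides by k: k^(1−α) = s / (n + g + δ).
k^0.56 = 0.33 / (0.005 + 0.018 + 0.050) = 0.33 / 0.073 = 4.5205
k* = 4.5205^(1/0.56) ≈ 14.7903

k* = 14.79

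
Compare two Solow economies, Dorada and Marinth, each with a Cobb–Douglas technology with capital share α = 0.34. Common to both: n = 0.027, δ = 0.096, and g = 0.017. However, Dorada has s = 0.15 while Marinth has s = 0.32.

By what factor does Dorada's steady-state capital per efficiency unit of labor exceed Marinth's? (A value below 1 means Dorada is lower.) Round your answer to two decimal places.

k*_D / k*_M ≈ 0.32

Steady-state k* = [s/(n + g + δ)]^(1/(1−α)), so the ratio is [ (s_D/(n + g + δ)_D) / (s_M/(n + g + δ)_M) ]^1.5152.
s_D/(n + g + δ)_D = 0.15/0.140 = 1.0714; s_M/(n + g + δ)_M = 0.32/0.140 = 2.2857.
Ratio = (1.0714/2.2857)^1.5152 = 0.4687^1.5152 ≈ 0.3172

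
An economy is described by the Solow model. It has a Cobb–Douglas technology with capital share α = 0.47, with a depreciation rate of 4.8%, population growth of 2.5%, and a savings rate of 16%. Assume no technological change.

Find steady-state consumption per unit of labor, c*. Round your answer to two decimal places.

In steady state, investment equals break-even investment: s·k^α = (n + δ)·k.
Dividing both sides by k: k^(1−α) = s / (n + δ).
k^0.53 = 0.16 / (0.025 + 0.048) = 0.16 / 0.073 = 2.1918
k* = 2.1918^(1/0.53) ≈ 4.3956
y* = (k*)^α = 4.3956^0.47 ≈ 2.0055
c* = (1 − s)·y* = (1 − 0.16) × 2.0055 ≈ 1.6846

c* = 1.68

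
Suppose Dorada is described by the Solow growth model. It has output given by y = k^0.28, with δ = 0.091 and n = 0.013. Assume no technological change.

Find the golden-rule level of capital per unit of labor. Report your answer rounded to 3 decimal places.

The golden rule sets f'(k) = n + δ, i.e. α·k^(α−1) = n + δ.
So k^(1−α) = α / (n + δ) = 0.28 / 0.104 = 2.6923.
k_gold = 2.6923^(1/0.72) ≈ 3.9573

k_gold ≈ 3.957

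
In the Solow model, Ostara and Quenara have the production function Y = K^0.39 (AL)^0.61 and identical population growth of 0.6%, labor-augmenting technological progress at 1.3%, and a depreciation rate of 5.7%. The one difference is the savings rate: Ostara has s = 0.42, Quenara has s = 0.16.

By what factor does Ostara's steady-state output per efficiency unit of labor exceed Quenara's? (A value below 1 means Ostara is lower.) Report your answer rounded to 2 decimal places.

Steady-state y* = [s/(n + g + δ)]^(α/(1−α)), so the ratio is [ (s_O/(n + g + δ)_O) / (s_Q/(n + g + δ)_Q) ]^0.6393.
s_O/(n + g + δ)_O = 0.42/0.076 = 5.5263; s_Q/(n + g + δ)_Q = 0.16/0.076 = 2.1053.
Ratio = (5.5263/2.1053)^0.6393 = 2.6249^0.6393 ≈ 1.8533

ratio ≈ 1.85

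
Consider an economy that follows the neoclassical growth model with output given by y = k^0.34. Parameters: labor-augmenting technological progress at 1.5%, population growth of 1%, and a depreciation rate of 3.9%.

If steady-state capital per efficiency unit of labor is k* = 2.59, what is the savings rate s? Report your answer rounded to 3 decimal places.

s ≈ 0.120

Steady state requires s·f(k) = (n + g + δ)·k, i.e. s·k^α = (n + g + δ)·k.
So s / (n + g + δ) = (k*)^(1−α) = 2.59^0.66 = 1.8740.
Therefore s = 1.8740 × (n + g + δ) = 1.8740 × 0.064 = 0.1199.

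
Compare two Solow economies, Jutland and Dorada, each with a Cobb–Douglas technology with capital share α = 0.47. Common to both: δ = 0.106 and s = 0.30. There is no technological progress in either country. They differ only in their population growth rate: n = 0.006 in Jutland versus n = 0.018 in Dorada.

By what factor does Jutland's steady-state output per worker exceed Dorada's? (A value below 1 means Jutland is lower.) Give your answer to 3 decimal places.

y*_J / y*_D ≈ 1.094

Steady-state y* = [s/(n + δ)]^(α/(1−α)), so the ratio is [ (s_J/(n + δ)_J) / (s_D/(n + δ)_D) ]^0.8868.
s_J/(n + δ)_J = 0.30/0.112 = 2.6786; s_D/(n + δ)_D = 0.30/0.124 = 2.4194.
Ratio = (2.6786/2.4194)^0.8868 = 1.1071^0.8868 ≈ 1.0944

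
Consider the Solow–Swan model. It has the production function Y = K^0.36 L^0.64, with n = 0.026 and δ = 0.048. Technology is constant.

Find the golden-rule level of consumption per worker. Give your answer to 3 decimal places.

c_gold ≈ 1.558

At the golden rule, f'(k) = n + δ, so α·k^(α−1) = n + δ and k_gold = (α/(n + δ))^(1/(1−α)).
k_gold = (0.36/0.074)^(1/0.64) = 4.8649^1.5625 ≈ 11.8455
c_gold = f(k_gold) − (n + δ)·k_gold = 2.4349 − 0.074×11.8455 ≈ 1.5583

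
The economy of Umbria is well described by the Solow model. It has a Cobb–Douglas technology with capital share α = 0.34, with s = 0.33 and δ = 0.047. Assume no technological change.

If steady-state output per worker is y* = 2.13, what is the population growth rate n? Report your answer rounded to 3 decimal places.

Steady state requires s·f(k) = (n + δ)·k, i.e. s·k^α = (n + δ)·k.
Since y* = [s/(n + δ)]^(α/(1−α)), we have s/(n + δ) = (y*)^((1−α)/α) = 2.13^1.9412 = 4.3396.
Therefore n + δ = s / 4.3396 = 0.33 / 4.3396 = 0.0760, so n = 0.0760 − 0.047 = 0.0290.

n ≈ 0.029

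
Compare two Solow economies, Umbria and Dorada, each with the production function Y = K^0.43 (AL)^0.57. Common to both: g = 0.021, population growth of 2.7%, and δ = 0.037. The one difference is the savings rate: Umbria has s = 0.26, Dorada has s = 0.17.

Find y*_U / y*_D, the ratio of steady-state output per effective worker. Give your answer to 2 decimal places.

ratio ≈ 1.38

Steady-state y* = [s/(n + g + δ)]^(α/(1−α)), so the ratio is [ (s_U/(n + g + δ)_U) / (s_D/(n + g + δ)_D) ]^0.7544.
s_U/(n + g + δ)_U = 0.26/0.085 = 3.0588; s_D/(n + g + δ)_D = 0.17/0.085 = 2.0000.
Ratio = (3.0588/2.0000)^0.7544 = 1.5294^0.7544 ≈ 1.3779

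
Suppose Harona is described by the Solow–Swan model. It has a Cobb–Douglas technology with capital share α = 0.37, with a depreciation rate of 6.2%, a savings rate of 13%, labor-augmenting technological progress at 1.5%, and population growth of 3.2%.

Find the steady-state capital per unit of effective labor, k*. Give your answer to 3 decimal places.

Steady state requires s·f(k) = (n + g + δ)·k, i.e. s·k^α = (n + g + δ)·k.
Dividing both sides by k: k^(1−α) = s / (n + g + δ).
k^0.63 = 0.13 / (0.032 + 0.015 + 0.062) = 0.13 / 0.109 = 1.1927
k* = 1.1927^(1/0.63) ≈ 1.3228

k* ≈ 1.323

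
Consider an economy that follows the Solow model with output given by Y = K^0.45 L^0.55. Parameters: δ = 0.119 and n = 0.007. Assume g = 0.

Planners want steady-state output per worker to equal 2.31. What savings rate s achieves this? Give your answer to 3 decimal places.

Steady state requires s·f(k) = (n + δ)·k, i.e. s·k^α = (n + δ)·k.
Since y* = [s/(n + δ)]^(α/(1−α)), we have s/(n + δ) = (y*)^((1−α)/α) = 2.31^1.2222 = 2.7823.
Therefore s = 2.7823 × (n + δ) = 2.7823 × 0.126 = 0.3506.

s ≈ 0.351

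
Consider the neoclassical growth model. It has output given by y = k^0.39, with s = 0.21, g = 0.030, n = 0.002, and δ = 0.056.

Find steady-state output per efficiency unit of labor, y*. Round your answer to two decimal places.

Steady state requires s·f(k) = (n + g + δ)·k, i.e. s·k^α = (n + g + δ)·k.
Rearranging, k^(1−α) = s / (n + g + δ).
k^0.61 = 0.21 / (0.002 + 0.030 + 0.056) = 0.21 / 0.088 = 2.3864
k* = 2.3864^(1/0.61) ≈ 4.1615
y* = (k*)^α = 4.1615^0.39 ≈ 1.7438

y* ≈ 1.74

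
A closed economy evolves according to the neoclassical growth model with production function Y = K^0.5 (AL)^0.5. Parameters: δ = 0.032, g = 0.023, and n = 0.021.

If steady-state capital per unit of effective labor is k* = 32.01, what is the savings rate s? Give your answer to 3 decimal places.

s ≈ 0.430

In steady state, investment equals break-even investment: s·k^α = (n + g + δ)·k.
So s / (n + g + δ) = (k*)^(1−α) = 32.01^0.5 = 5.6577.
Therefore s = 5.6577 × (n + g + δ) = 5.6577 × 0.076 = 0.4300.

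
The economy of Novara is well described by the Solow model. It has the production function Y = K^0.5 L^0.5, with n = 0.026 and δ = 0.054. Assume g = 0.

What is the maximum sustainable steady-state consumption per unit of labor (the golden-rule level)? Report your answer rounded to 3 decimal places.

At the golden rule, f'(k) = n + δ, so α·k^(α−1) = n + δ and k_gold = (α/(n + δ))^(1/(1−α)).
k_gold = (0.5/0.080)^(1/0.5) = 6.2500^2 ≈ 39.0625
c_gold = f(k_gold) − (n + δ)·k_gold = 6.2500 − 0.080×39.0625 ≈ 3.1250

c_gold ≈ 3.125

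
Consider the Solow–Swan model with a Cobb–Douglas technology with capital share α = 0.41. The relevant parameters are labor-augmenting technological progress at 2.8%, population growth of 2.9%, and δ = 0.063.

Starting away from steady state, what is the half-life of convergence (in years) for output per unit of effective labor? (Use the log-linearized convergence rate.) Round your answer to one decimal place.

about 9.8 years

Near the steady state the convergence rate is λ = (1 − α)(n + g + δ).
λ = (1 − 0.41) × 0.120 = 0.59 × 0.120 = 0.0708
Half-life = ln 2 / λ = 0.6931 / 0.0708 ≈ 9.79 years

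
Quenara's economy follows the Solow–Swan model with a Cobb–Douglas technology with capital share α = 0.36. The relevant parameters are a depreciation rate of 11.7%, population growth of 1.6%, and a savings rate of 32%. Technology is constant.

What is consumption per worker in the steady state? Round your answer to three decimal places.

c* = 1.114

In steady state, investment equals break-even investment: s·k^α = (n + δ)·k.
Dividing both sides by k: k^(1−α) = s / (n + δ).
k^0.64 = 0.32 / (0.016 + 0.117) = 0.32 / 0.133 = 2.4060
k* = 2.4060^(1/0.64) ≈ 3.9425
y* = (k*)^α = 3.9425^0.36 ≈ 1.6386
c* = (1 − s)·y* = (1 − 0.32) × 1.6386 ≈ 1.1142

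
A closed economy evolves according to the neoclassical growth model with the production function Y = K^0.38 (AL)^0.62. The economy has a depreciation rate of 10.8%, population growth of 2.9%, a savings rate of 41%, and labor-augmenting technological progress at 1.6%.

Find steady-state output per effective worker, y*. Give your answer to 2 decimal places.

y* = 1.83

Steady state requires s·f(k) = (n + g + δ)·k, i.e. s·k^α = (n + g + δ)·k.
Dividing both sides by k: k^(1−α) = s / (n + g + δ).
k^0.62 = 0.41 / (0.029 + 0.016 + 0.108) = 0.41 / 0.153 = 2.6797
k* = 2.6797^(1/0.62) ≈ 4.9030
y* = (k*)^α = 4.9030^0.38 ≈ 1.8297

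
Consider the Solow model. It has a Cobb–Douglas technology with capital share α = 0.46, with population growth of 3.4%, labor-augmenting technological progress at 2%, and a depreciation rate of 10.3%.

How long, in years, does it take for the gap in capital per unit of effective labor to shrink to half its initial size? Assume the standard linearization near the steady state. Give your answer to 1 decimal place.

half-life ≈ 8.2 years

Near the steady state the convergence rate is λ = (1 − α)(n + g + δ).
λ = (1 − 0.46) × 0.157 = 0.54 × 0.157 = 0.08478
Half-life = ln 2 / λ = 0.6931 / 0.08478 ≈ 8.18 years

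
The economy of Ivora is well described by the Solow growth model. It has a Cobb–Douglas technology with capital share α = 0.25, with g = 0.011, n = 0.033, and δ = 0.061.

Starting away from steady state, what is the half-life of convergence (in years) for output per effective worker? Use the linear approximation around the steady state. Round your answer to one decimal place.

t_½ ≈ 8.8 years

Near the steady state the convergence rate is λ = (1 − α)(n + g + δ).
λ = (1 − 0.25) × 0.105 = 0.75 × 0.105 = 0.07875
Half-life = ln 2 / λ = 0.6931 / 0.07875 ≈ 8.80 years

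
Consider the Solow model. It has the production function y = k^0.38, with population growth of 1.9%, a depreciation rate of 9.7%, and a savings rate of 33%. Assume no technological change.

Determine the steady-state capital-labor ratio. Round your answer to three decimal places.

k* = 5.399

In steady state, investment equals break-even investment: s·k^α = (n + δ)·k.
Rearranging, k^(1−α) = s / (n + δ).
k^0.62 = 0.33 / (0.019 + 0.097) = 0.33 / 0.116 = 2.8448
k* = 2.8448^(1/0.62) ≈ 5.3994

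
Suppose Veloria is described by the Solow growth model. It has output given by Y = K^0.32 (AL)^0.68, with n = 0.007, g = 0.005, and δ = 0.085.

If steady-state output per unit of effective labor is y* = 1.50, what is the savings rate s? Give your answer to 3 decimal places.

s ≈ 0.230

At the steady state, Δk = 0, so s·k^α = (n + g + δ)·k.
Since y* = [s/(n + g + δ)]^(α/(1−α)), we have s/(n + g + δ) = (y*)^((1−α)/α) = 1.50^2.125 = 2.3670.
Therefore s = 2.3670 × (n + g + δ) = 2.3670 × 0.097 = 0.2296.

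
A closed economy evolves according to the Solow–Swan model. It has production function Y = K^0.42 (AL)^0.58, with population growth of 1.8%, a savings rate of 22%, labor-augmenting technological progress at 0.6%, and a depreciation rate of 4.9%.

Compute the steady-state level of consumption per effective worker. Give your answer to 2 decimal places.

c* = 1.73

In steady state, investment equals break-even investment: s·k^α = (n + g + δ)·k.
Rearranging, k^(1−α) = s / (n + g + δ).
k^0.58 = 0.22 / (0.018 + 0.006 + 0.049) = 0.22 / 0.073 = 3.0137
k* = 3.0137^(1/0.58) ≈ 6.6994
y* = (k*)^α = 6.6994^0.42 ≈ 2.2230
c* = (1 − s)·y* = (1 − 0.22) × 2.2230 ≈ 1.7339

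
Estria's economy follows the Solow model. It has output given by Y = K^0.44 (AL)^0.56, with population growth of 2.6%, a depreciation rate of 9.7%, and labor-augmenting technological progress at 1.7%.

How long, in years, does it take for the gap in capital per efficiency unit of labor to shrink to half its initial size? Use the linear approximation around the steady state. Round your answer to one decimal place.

Near the steady state the convergence rate is λ = (1 − α)(n + g + δ).
λ = (1 − 0.44) × 0.140 = 0.56 × 0.140 = 0.0784
Half-life = ln 2 / λ = 0.6931 / 0.0784 ≈ 8.84 years

half-life ≈ 8.8 years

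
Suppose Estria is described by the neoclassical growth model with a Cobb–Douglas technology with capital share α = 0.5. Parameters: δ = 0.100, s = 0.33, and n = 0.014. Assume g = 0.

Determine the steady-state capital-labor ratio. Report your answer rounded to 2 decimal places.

At the steady state, Δk = 0, so s·k^α = (n + δ)·k.
Dividing both sides by k: k^(1−α) = s / (n + δ).
k^0.5 = 0.33 / (0.014 + 0.100) = 0.33 / 0.114 = 2.8947
k* = 2.8947^(1/0.5) ≈ 8.3793

k* ≈ 8.38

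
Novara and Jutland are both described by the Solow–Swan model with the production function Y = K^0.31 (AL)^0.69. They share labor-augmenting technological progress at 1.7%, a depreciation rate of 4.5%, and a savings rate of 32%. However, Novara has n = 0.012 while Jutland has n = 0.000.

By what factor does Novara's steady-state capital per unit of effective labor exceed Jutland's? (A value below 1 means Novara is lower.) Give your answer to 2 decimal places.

ratio ≈ 0.77

Steady-state k* = [s/(n + g + δ)]^(1/(1−α)), so the ratio is [ (s_N/(n + g + δ)_N) / (s_J/(n + g + δ)_J) ]^1.4493.
s_N/(n + g + δ)_N = 0.32/0.074 = 4.3243; s_J/(n + g + δ)_J = 0.32/0.062 = 5.1613.
Ratio = (4.3243/5.1613)^1.4493 = 0.8378^1.4493 ≈ 0.7738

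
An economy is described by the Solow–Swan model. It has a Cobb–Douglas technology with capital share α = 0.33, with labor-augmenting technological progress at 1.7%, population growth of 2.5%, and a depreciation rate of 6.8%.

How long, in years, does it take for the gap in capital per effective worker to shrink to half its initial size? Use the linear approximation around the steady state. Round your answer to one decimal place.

half-life ≈ 9.4 years

Near the steady state the convergence rate is λ = (1 − α)(n + g + δ).
λ = (1 − 0.33) × 0.110 = 0.67 × 0.110 = 0.0737
Half-life = ln 2 / λ = 0.6931 / 0.0737 ≈ 9.40 years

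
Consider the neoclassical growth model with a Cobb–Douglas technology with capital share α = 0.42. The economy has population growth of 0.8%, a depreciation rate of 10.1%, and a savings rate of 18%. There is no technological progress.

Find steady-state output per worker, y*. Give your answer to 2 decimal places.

In steady state, investment equals break-even investment: s·k^α = (n + δ)·k.
Rearranging, k^(1−α) = s / (n + δ).
k^0.58 = 0.18 / (0.008 + 0.101) = 0.18 / 0.109 = 1.6514
k* = 1.6514^(1/0.58) ≈ 2.3747
y* = (k*)^α = 2.3747^0.42 ≈ 1.4380

y* ≈ 1.44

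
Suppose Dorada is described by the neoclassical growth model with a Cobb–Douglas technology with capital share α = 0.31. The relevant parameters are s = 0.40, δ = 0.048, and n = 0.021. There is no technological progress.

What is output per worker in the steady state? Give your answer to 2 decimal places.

y* ≈ 2.20

At the steady state, Δk = 0, so s·k^α = (n + δ)·k.
Dividing both sides by k: k^(1−α) = s / (n + δ).
k^0.69 = 0.40 / (0.021 + 0.048) = 0.40 / 0.069 = 5.7971
k* = 5.7971^(1/0.69) ≈ 12.7674
y* = (k*)^α = 12.7674^0.31 ≈ 2.2024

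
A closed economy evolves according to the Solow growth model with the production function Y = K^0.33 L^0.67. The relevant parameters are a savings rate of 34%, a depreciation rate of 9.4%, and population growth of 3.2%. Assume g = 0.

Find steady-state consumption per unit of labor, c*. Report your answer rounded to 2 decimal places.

At the steady state, Δk = 0, so s·k^α = (n + δ)·k.
Rearranging, k^(1−α) = s / (n + δ).
k^0.67 = 0.34 / (0.032 + 0.094) = 0.34 / 0.126 = 2.6984
k* = 2.6984^(1/0.67) ≈ 4.3999
y* = (k*)^α = 4.3999^0.33 ≈ 1.6306
c* = (1 − s)·y* = (1 − 0.34) × 1.6306 ≈ 1.0762

c* = 1.08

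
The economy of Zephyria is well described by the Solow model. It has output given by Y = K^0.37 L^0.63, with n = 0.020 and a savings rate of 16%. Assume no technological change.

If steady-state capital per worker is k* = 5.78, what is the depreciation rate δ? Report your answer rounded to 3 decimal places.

Steady state requires s·f(k) = (n + δ)·k, i.e. s·k^α = (n + δ)·k.
So s / (n + δ) = (k*)^(1−α) = 5.78^0.63 = 3.0201.
Therefore n + δ = s / 3.0201 = 0.16 / 3.0201 = 0.0530, so δ = 0.0530 − 0.020 = 0.0330.

δ ≈ 0.033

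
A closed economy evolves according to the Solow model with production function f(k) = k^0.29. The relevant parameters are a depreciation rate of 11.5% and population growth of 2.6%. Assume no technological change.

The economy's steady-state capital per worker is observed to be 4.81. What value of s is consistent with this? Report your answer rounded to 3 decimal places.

s ≈ 0.430

At the steady state, Δk = 0, so s·k^α = (n + δ)·k.
So s / (n + δ) = (k*)^(1−α) = 4.81^0.71 = 3.0502.
Therefore s = 3.0502 × (n + δ) = 3.0502 × 0.141 = 0.4301.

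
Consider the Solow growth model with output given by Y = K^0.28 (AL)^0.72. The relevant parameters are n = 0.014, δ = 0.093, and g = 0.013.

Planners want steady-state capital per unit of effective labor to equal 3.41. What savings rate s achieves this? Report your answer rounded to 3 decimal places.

At the steady state, Δk = 0, so s·k^α = (n + g + δ)·k.
So s / (n + g + δ) = (k*)^(1−α) = 3.41^0.72 = 2.4187.
Therefore s = 2.4187 × (n + g + δ) = 2.4187 × 0.120 = 0.2902.

s ≈ 0.290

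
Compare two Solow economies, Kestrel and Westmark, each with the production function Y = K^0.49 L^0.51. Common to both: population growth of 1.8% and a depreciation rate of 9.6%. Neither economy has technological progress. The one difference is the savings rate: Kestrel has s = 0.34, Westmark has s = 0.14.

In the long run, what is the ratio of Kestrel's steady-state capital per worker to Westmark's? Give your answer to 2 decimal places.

Steady-state k* = [s/(n + δ)]^(1/(1−α)), so the ratio is [ (s_K/(n + δ)_K) / (s_W/(n + δ)_W) ]^1.9608.
s_K/(n + δ)_K = 0.34/0.114 = 2.9825; s_W/(n + δ)_W = 0.14/0.114 = 1.2281.
Ratio = (2.9825/1.2281)^1.9608 = 2.4285^1.9608 ≈ 5.6960

ratio ≈ 5.70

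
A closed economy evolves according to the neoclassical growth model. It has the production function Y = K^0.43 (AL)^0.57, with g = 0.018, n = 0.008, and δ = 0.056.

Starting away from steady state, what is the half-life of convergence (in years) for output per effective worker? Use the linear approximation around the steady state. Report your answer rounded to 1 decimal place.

Near the steady state the convergence rate is λ = (1 − α)(n + g + δ).
λ = (1 − 0.43) × 0.082 = 0.57 × 0.082 = 0.04674
Half-life = ln 2 / λ = 0.6931 / 0.04674 ≈ 14.83 years

half-life ≈ 14.8 years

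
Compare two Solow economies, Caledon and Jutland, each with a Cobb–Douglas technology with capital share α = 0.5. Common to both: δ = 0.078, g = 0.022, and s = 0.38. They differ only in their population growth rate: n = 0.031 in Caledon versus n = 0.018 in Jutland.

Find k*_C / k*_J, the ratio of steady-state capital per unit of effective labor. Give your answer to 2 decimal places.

ratio ≈ 0.81

Steady-state k* = [s/(n + g + δ)]^(1/(1−α)), so the ratio is [ (s_C/(n + g + δ)_C) / (s_J/(n + g + δ)_J) ]^2.
s_C/(n + g + δ)_C = 0.38/0.131 = 2.9008; s_J/(n + g + δ)_J = 0.38/0.118 = 3.2203.
Ratio = (2.9008/3.2203)^2 = 0.9008^2 ≈ 0.8114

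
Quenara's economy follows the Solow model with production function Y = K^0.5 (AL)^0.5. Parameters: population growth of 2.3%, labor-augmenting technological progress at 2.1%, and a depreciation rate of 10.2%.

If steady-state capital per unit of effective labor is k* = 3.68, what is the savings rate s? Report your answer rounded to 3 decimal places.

Steady state requires s·f(k) = (n + g + δ)·k, i.e. s·k^α = (n + g + δ)·k.
So s / (n + g + δ) = (k*)^(1−α) = 3.68^0.5 = 1.9183.
Therefore s = 1.9183 × (n + g + δ) = 1.9183 × 0.146 = 0.2801.

s ≈ 0.280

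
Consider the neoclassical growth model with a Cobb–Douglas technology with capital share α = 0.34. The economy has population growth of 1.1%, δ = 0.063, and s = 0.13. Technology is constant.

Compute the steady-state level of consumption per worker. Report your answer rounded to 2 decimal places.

Steady state requires s·f(k) = (n + δ)·k, i.e. s·k^α = (n + δ)·k.
Dividing both sides by k: k^(1−α) = s / (n + δ).
k^0.66 = 0.13 / (0.011 + 0.063) = 0.13 / 0.074 = 1.7568
k* = 1.7568^(1/0.66) ≈ 2.3485
y* = (k*)^α = 2.3485^0.34 ≈ 1.3368
c* = (1 − s)·y* = (1 − 0.13) × 1.3368 ≈ 1.1630

c* = 1.16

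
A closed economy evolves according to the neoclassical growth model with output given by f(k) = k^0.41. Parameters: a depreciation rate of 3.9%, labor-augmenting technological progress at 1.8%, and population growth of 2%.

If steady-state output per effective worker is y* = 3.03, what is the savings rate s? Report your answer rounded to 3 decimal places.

s ≈ 0.380

At the steady state, Δk = 0, so s·k^α = (n + g + δ)·k.
Since y* = [s/(n + g + δ)]^(α/(1−α)), we have s/(n + g + δ) = (y*)^((1−α)/α) = 3.03^1.439 = 4.9294.
Therefore s = 4.9294 × (n + g + δ) = 4.9294 × 0.077 = 0.3796.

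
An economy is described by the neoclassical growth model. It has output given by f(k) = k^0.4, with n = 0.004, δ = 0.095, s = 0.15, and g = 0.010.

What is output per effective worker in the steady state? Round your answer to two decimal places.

y* ≈ 1.24

Steady state requires s·f(k) = (n + g + δ)·k, i.e. s·k^α = (n + g + δ)·k.
Rearranging, k^(1−α) = s / (n + g + δ).
k^0.6 = 0.15 / (0.004 + 0.010 + 0.095) = 0.15 / 0.109 = 1.3761
k* = 1.3761^(1/0.6) ≈ 1.7025
y* = (k*)^α = 1.7025^0.4 ≈ 1.2372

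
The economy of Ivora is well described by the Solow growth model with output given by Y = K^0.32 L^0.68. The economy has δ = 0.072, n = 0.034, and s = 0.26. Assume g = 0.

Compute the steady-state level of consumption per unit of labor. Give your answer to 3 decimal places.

c* = 1.129

At the steady state, Δk = 0, so s·k^α = (n + δ)·k.
Dividing both sides by k: k^(1−α) = s / (n + δ).
k^0.68 = 0.26 / (0.034 + 0.072) = 0.26 / 0.106 = 2.4528
k* = 2.4528^(1/0.68) ≈ 3.7414
y* = (k*)^α = 3.7414^0.32 ≈ 1.5254
c* = (1 − s)·y* = (1 − 0.26) × 1.5254 ≈ 1.1288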